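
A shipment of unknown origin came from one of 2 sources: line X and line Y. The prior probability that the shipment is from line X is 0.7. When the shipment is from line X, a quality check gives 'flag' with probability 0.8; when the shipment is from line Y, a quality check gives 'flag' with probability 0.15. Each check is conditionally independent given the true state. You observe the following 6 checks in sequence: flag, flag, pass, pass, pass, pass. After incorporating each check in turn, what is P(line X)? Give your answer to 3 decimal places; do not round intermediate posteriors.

0.169

After 'flag': P(line X) = 0.8·0.7000 / (0.8·0.7000 + 0.15·0.3000) ≈ 0.9256
After 'flag': P(line X) = 0.8·0.9256 / (0.8·0.9256 + 0.15·0.0744) ≈ 0.9852
After 'pass': P(line X) = 0.2·0.9852 / (0.2·0.9852 + 0.85·0.0148) ≈ 0.9398
After 'pass': P(line X) = 0.2·0.9398 / (0.2·0.9398 + 0.85·0.0602) ≈ 0.7861
After 'pass': P(line X) = 0.2·0.7861 / (0.2·0.7861 + 0.85·0.2139) ≈ 0.4637
After 'pass': P(line X) = 0.2·0.4637 / (0.2·0.4637 + 0.85·0.5363) ≈ 0.1690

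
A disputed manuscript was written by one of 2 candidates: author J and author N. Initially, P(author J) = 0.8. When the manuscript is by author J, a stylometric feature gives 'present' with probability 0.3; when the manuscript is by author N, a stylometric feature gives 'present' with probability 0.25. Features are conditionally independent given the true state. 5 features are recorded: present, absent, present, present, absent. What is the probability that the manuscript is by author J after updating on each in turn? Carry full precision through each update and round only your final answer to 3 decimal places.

0.858

After 'present': P(author J) = 0.3·0.8000 / (0.3·0.8000 + 0.25·0.2000) ≈ 0.8276
After 'absent': P(author J) = 0.7·0.8276 / (0.7·0.8276 + 0.75·0.1724) ≈ 0.8175
After 'present': P(author J) = 0.3·0.8175 / (0.3·0.8175 + 0.25·0.1825) ≈ 0.8432
After 'present': P(author J) = 0.3·0.8432 / (0.3·0.8432 + 0.25·0.1568) ≈ 0.8658
After 'absent': P(author J) = 0.7·0.8658 / (0.7·0.8658 + 0.75·0.1342) ≈ 0.8576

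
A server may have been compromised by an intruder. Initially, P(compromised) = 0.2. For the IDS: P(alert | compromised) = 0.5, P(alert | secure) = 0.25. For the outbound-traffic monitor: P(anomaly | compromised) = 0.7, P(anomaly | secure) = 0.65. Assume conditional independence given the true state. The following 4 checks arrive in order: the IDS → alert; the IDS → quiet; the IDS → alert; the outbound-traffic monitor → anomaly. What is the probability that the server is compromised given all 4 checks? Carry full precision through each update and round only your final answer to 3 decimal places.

0.418

Apply Bayes' rule sequentially, carrying P(compromised) forward.
After the IDS='alert': P(compromised) = 0.5·0.2000 / (0.5·0.2000 + 0.25·0.8000) ≈ 0.3333
After the IDS='quiet': P(compromised) = 0.5·0.3333 / (0.5·0.3333 + 0.75·0.6667) ≈ 0.2500
After the IDS='alert': P(compromised) = 0.5·0.2500 / (0.5·0.2500 + 0.25·0.7500) ≈ 0.4000
After the outbound-traffic monitor='anomaly': P(compromised) = 0.7·0.4000 / (0.7·0.4000 + 0.65·0.6000) ≈ 0.4179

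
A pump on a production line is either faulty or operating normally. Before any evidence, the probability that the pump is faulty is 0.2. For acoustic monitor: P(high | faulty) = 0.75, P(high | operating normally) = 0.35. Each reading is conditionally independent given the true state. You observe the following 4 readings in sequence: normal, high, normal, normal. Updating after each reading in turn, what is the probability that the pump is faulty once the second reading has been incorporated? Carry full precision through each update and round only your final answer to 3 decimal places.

0.171

After 'normal': P(faulty) = 0.25·0.2000 / (0.25·0.2000 + 0.65·0.8000) ≈ 0.0877
After 'high': P(faulty) = 0.75·0.0877 / (0.75·0.0877 + 0.35·0.9123) ≈ 0.1708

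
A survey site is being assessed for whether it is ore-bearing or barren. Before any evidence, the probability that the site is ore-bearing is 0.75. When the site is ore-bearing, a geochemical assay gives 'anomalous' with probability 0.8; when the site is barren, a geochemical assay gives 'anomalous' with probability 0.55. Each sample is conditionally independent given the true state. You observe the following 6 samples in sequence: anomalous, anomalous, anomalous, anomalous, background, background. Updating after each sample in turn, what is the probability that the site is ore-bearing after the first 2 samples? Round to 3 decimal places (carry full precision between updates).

After 'anomalous': P(ore) = 0.8·0.7500 / (0.8·0.7500 + 0.55·0.2500) ≈ 0.8136
After 'anomalous': P(ore) = 0.8·0.8136 / (0.8·0.8136 + 0.55·0.1864) ≈ 0.8639

0.864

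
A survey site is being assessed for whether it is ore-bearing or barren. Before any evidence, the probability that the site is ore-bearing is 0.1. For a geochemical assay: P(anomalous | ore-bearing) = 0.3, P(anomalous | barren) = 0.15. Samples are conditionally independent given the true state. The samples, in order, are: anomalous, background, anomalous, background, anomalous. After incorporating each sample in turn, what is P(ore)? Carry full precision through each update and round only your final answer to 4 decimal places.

After 'anomalous': P(ore) = 0.3·0.1000 / (0.3·0.1000 + 0.15·0.9000) ≈ 0.1818
After 'background': P(ore) = 0.7·0.1818 / (0.7·0.1818 + 0.85·0.8182) ≈ 0.1547
After 'anomalous': P(ore) = 0.3·0.1547 / (0.3·0.1547 + 0.15·0.8453) ≈ 0.2679
After 'background': P(ore) = 0.7·0.2679 / (0.7·0.2679 + 0.85·0.7321) ≈ 0.2316
After 'anomalous': P(ore) = 0.3·0.2316 / (0.3·0.2316 + 0.15·0.7684) ≈ 0.3761

0.3761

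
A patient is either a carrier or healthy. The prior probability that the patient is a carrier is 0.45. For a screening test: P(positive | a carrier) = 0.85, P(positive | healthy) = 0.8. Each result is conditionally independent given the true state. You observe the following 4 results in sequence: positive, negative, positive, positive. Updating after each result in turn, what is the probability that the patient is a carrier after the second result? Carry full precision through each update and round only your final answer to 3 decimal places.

0.395

After 'positive': P(carrier) = 0.85·0.4500 / (0.85·0.4500 + 0.8·0.5500) ≈ 0.4650
After 'negative': P(carrier) = 0.15·0.4650 / (0.15·0.4650 + 0.2·0.5350) ≈ 0.3947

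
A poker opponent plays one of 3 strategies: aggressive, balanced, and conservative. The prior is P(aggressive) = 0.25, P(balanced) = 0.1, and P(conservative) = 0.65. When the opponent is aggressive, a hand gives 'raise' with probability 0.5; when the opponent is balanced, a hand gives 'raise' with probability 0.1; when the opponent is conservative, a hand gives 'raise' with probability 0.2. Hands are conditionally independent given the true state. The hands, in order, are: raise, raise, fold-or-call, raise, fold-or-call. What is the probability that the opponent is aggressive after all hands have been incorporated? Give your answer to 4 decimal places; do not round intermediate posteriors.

0.6962

After 'raise': normaliser = 0.5·0.2500 + 0.1·0.1000 + 0.2·0.6500; P(aggressive) ≈ 0.4717, P(balanced) ≈ 0.0377, P(conservative) ≈ 0.4906
After 'raise': normaliser = 0.5·0.4717 + 0.1·0.0377 + 0.2·0.4906; P(aggressive) ≈ 0.6983, P(balanced) ≈ 0.0112, P(conservative) ≈ 0.2905
After 'fold-or-call': normaliser = 0.5·0.6983 + 0.9·0.0112 + 0.8·0.2905; P(aggressive) ≈ 0.5902, P(balanced) ≈ 0.0170, P(conservative) ≈ 0.3928
After 'raise': normaliser = 0.5·0.5902 + 0.1·0.0170 + 0.2·0.3928; P(aggressive) ≈ 0.7862, P(balanced) ≈ 0.0045, P(conservative) ≈ 0.2093
After 'fold-or-call': normaliser = 0.5·0.7862 + 0.9·0.0045 + 0.8·0.2093; P(aggressive) ≈ 0.6962, P(balanced) ≈ 0.0072, P(conservative) ≈ 0.2966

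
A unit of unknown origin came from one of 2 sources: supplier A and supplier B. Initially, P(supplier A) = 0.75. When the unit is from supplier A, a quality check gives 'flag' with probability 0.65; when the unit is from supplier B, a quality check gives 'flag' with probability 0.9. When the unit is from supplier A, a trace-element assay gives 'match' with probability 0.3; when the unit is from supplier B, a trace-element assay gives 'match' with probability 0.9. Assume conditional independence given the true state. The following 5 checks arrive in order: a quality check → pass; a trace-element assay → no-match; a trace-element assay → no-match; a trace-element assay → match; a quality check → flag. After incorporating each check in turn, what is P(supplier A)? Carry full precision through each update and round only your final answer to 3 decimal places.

After a quality check='pass': P(supplier A) = 0.35·0.7500 / (0.35·0.7500 + 0.1·0.2500) ≈ 0.9130
After a trace-element assay='no-match': P(supplier A) = 0.7·0.9130 / (0.7·0.9130 + 0.1·0.0870) ≈ 0.9866
After a trace-element assay='no-match': P(supplier A) = 0.7·0.9866 / (0.7·0.9866 + 0.1·0.0134) ≈ 0.9981
After a trace-element assay='match': P(supplier A) = 0.3·0.9981 / (0.3·0.9981 + 0.9·0.0019) ≈ 0.9942
After a quality check='flag': P(supplier A) = 0.65·0.9942 / (0.65·0.9942 + 0.9·0.0058) ≈ 0.9920

0.992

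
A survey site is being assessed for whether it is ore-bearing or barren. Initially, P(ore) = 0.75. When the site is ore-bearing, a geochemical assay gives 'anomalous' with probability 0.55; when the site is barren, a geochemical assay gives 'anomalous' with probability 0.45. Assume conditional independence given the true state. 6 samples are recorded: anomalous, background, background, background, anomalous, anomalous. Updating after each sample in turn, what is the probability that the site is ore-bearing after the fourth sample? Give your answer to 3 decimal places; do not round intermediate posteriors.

Each posterior becomes the prior for the next update.
After 'anomalous': P(ore) = 0.55·0.7500 / (0.55·0.7500 + 0.45·0.2500) ≈ 0.7857
After 'background': P(ore) = 0.45·0.7857 / (0.45·0.7857 + 0.55·0.2143) ≈ 0.7500
After 'background': P(ore) = 0.45·0.7500 / (0.45·0.7500 + 0.55·0.2500) ≈ 0.7105
After 'background': P(ore) = 0.45·0.7105 / (0.45·0.7105 + 0.55·0.2895) ≈ 0.6676

0.668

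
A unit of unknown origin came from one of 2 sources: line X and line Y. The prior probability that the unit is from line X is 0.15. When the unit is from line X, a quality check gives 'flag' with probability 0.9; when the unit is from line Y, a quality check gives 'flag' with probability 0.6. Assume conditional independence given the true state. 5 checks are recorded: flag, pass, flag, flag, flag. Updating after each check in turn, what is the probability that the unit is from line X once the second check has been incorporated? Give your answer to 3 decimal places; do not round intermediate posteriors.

Each posterior becomes the prior for the next update.
After 'flag': P(line X) = 0.9·0.1500 / (0.9·0.1500 + 0.6·0.8500) ≈ 0.2093
After 'pass': P(line X) = 0.1·0.2093 / (0.1·0.2093 + 0.4·0.7907) ≈ 0.0621

0.062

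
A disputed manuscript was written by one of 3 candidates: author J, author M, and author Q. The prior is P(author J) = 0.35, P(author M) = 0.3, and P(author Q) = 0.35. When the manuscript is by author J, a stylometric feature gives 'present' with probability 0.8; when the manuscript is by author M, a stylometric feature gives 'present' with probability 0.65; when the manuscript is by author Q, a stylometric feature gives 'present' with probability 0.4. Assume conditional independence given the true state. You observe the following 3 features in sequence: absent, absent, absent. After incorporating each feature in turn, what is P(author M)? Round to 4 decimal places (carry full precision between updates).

After 'absent': normaliser = 0.2·0.3500 + 0.35·0.3000 + 0.6·0.3500; P(author J) ≈ 0.1818, P(author M) ≈ 0.2727, P(author Q) ≈ 0.5455
After 'absent': normaliser = 0.2·0.1818 + 0.35·0.2727 + 0.6·0.5455; P(author J) ≈ 0.0792, P(author M) ≈ 0.2079, P(author Q) ≈ 0.7129
After 'absent': normaliser = 0.2·0.0792 + 0.35·0.2079 + 0.6·0.7129; P(author J) ≈ 0.0307, P(author M) ≈ 0.1409, P(author Q) ≈ 0.8284

0.1409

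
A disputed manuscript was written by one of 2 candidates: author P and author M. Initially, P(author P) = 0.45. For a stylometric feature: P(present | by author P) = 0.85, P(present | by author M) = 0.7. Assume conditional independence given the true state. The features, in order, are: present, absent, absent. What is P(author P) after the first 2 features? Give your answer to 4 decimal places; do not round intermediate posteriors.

Apply Bayes' rule sequentially, carrying P(author P) forward.
After 'present': P(author P) = 0.85·0.4500 / (0.85·0.4500 + 0.7·0.5500) ≈ 0.4984
After 'absent': P(author P) = 0.15·0.4984 / (0.15·0.4984 + 0.3·0.5016) ≈ 0.3319

0.3319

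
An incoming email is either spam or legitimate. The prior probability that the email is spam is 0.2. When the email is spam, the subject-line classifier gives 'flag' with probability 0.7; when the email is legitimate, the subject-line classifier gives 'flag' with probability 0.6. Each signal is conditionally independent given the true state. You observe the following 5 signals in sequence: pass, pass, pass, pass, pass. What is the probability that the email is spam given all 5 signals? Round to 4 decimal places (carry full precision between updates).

After 'pass': P(spam) = 0.3·0.2000 / (0.3·0.2000 + 0.4·0.8000) ≈ 0.1579
After 'pass': P(spam) = 0.3·0.1579 / (0.3·0.1579 + 0.4·0.8421) ≈ 0.1233
After 'pass': P(spam) = 0.3·0.1233 / (0.3·0.1233 + 0.4·0.8767) ≈ 0.0954
After 'pass': P(spam) = 0.3·0.0954 / (0.3·0.0954 + 0.4·0.9046) ≈ 0.0733
After 'pass': P(spam) = 0.3·0.0733 / (0.3·0.0733 + 0.4·0.9267) ≈ 0.0560

0.0560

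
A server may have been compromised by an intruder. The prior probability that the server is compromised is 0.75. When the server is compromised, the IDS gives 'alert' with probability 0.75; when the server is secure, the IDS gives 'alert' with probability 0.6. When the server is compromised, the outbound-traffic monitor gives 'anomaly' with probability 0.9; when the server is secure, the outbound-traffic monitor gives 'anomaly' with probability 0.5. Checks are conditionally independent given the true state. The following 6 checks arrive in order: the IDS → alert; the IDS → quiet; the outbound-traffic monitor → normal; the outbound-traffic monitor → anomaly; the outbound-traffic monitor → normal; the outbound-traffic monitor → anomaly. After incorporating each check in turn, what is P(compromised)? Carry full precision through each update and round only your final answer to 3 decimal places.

0.233

After the IDS='alert': P(compromised) = 0.75·0.7500 / (0.75·0.7500 + 0.6·0.2500) ≈ 0.7895
After the IDS='quiet': P(compromised) = 0.25·0.7895 / (0.25·0.7895 + 0.4·0.2105) ≈ 0.7009
After the outbound-traffic monitor='normal': P(compromised) = 0.1·0.7009 / (0.1·0.7009 + 0.5·0.2991) ≈ 0.3191
After the outbound-traffic monitor='anomaly': P(compromised) = 0.9·0.3191 / (0.9·0.3191 + 0.5·0.6809) ≈ 0.4576
After the outbound-traffic monitor='normal': P(compromised) = 0.1·0.4576 / (0.1·0.4576 + 0.5·0.5424) ≈ 0.1444
After the outbound-traffic monitor='anomaly': P(compromised) = 0.9·0.1444 / (0.9·0.1444 + 0.5·0.8556) ≈ 0.2330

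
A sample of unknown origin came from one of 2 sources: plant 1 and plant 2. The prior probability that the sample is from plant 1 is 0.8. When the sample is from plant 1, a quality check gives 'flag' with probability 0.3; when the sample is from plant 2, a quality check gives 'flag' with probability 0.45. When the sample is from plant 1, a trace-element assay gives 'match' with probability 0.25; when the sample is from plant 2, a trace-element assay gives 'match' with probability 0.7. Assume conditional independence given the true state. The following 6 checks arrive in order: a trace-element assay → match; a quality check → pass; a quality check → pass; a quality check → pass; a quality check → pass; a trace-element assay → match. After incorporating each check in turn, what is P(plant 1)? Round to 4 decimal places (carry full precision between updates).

After a trace-element assay='match': P(plant 1) = 0.25·0.8000 / (0.25·0.8000 + 0.7·0.2000) ≈ 0.5882
After a quality check='pass': P(plant 1) = 0.7·0.5882 / (0.7·0.5882 + 0.55·0.4118) ≈ 0.6452
After a quality check='pass': P(plant 1) = 0.7·0.6452 / (0.7·0.6452 + 0.55·0.3548) ≈ 0.6983
After a quality check='pass': P(plant 1) = 0.7·0.6983 / (0.7·0.6983 + 0.55·0.3017) ≈ 0.7465
After a quality check='pass': P(plant 1) = 0.7·0.7465 / (0.7·0.7465 + 0.55·0.2535) ≈ 0.7894
After a trace-element assay='match': P(plant 1) = 0.25·0.7894 / (0.25·0.7894 + 0.7·0.2106) ≈ 0.5724

0.5724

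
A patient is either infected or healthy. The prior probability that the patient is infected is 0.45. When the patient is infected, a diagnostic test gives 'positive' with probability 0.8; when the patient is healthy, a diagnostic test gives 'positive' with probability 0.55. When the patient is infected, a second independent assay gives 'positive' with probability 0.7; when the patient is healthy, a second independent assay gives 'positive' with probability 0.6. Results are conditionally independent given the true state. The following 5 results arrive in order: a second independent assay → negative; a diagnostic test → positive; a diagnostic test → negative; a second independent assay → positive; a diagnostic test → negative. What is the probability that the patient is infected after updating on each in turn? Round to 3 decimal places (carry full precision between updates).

0.171

After a second independent assay='negative': P(infected) = 0.3·0.4500 / (0.3·0.4500 + 0.4·0.5500) ≈ 0.3803
After a diagnostic test='positive': P(infected) = 0.8·0.3803 / (0.8·0.3803 + 0.55·0.6197) ≈ 0.4716
After a diagnostic test='negative': P(infected) = 0.2·0.4716 / (0.2·0.4716 + 0.45·0.5284) ≈ 0.2840
After a second independent assay='positive': P(infected) = 0.7·0.2840 / (0.7·0.2840 + 0.6·0.7160) ≈ 0.3164
After a diagnostic test='negative': P(infected) = 0.2·0.3164 / (0.2·0.3164 + 0.45·0.6836) ≈ 0.1706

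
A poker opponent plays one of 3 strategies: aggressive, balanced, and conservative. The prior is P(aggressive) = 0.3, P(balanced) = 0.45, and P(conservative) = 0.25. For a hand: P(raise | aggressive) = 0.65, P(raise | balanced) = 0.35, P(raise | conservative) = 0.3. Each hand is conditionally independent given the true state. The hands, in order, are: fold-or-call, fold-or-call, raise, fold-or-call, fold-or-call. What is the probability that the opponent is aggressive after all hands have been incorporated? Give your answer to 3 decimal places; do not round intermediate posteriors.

After 'fold-or-call': normaliser = 0.35·0.3000 + 0.65·0.4500 + 0.7·0.2500; P(aggressive) ≈ 0.1834, P(balanced) ≈ 0.5109, P(conservative) ≈ 0.3057
After 'fold-or-call': normaliser = 0.35·0.1834 + 0.65·0.5109 + 0.7·0.3057; P(aggressive) ≈ 0.1052, P(balanced) ≈ 0.5442, P(conservative) ≈ 0.3506
After 'raise': normaliser = 0.65·0.1052 + 0.35·0.5442 + 0.3·0.3506; P(aggressive) ≈ 0.1878, P(balanced) ≈ 0.5232, P(conservative) ≈ 0.2890
After 'fold-or-call': normaliser = 0.35·0.1878 + 0.65·0.5232 + 0.7·0.2890; P(aggressive) ≈ 0.1081, P(balanced) ≈ 0.5593, P(conservative) ≈ 0.3326
After 'fold-or-call': normaliser = 0.35·0.1081 + 0.65·0.5593 + 0.7·0.3326; P(aggressive) ≈ 0.0597, P(balanced) ≈ 0.5732, P(conservative) ≈ 0.3671

0.060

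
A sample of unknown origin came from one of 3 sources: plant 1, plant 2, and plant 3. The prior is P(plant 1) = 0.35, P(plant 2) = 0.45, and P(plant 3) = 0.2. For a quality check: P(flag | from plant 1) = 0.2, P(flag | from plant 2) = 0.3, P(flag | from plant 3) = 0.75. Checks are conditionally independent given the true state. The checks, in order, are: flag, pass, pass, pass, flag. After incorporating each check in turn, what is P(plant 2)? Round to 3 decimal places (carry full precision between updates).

0.609

After 'flag': normaliser = 0.2·0.3500 + 0.3·0.4500 + 0.75·0.2000; P(plant 1) ≈ 0.1972, P(plant 2) ≈ 0.3803, P(plant 3) ≈ 0.4225
After 'pass': normaliser = 0.8·0.1972 + 0.7·0.3803 + 0.25·0.4225; P(plant 1) ≈ 0.2979, P(plant 2) ≈ 0.5027, P(plant 3) ≈ 0.1995
After 'pass': normaliser = 0.8·0.2979 + 0.7·0.5027 + 0.25·0.1995; P(plant 1) ≈ 0.3723, P(plant 2) ≈ 0.5498, P(plant 3) ≈ 0.0779
After 'pass': normaliser = 0.8·0.3723 + 0.7·0.5498 + 0.25·0.0779; P(plant 1) ≈ 0.4242, P(plant 2) ≈ 0.5481, P(plant 3) ≈ 0.0277
After 'flag': normaliser = 0.2·0.4242 + 0.3·0.5481 + 0.75·0.0277; P(plant 1) ≈ 0.3141, P(plant 2) ≈ 0.6088, P(plant 3) ≈ 0.0770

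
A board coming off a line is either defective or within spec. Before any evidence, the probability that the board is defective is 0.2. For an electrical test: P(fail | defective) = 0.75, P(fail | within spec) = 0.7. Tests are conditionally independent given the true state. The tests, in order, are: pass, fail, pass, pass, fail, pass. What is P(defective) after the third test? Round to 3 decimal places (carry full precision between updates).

Each posterior becomes the prior for the next update.
After 'pass': P(defective) = 0.25·0.2000 / (0.25·0.2000 + 0.3·0.8000) ≈ 0.1724
After 'fail': P(defective) = 0.75·0.1724 / (0.75·0.1724 + 0.7·0.8276) ≈ 0.1825
After 'pass': P(defective) = 0.25·0.1825 / (0.25·0.1825 + 0.3·0.8175) ≈ 0.1568

0.157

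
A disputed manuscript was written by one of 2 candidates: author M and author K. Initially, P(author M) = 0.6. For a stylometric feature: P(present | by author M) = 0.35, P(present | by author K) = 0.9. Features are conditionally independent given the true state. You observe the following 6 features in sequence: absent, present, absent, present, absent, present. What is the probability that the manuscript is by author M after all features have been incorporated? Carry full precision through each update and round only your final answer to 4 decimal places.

0.9604

After 'absent': P(author M) = 0.65·0.6000 / (0.65·0.6000 + 0.1·0.4000) ≈ 0.9070
After 'present': P(author M) = 0.35·0.9070 / (0.35·0.9070 + 0.9·0.0930) ≈ 0.7913
After 'absent': P(author M) = 0.65·0.7913 / (0.65·0.7913 + 0.1·0.2087) ≈ 0.9610
After 'present': P(author M) = 0.35·0.9610 / (0.35·0.9610 + 0.9·0.0390) ≈ 0.9055
After 'absent': P(author M) = 0.65·0.9055 / (0.65·0.9055 + 0.1·0.0945) ≈ 0.9842
After 'present': P(author M) = 0.35·0.9842 / (0.35·0.9842 + 0.9·0.0158) ≈ 0.9604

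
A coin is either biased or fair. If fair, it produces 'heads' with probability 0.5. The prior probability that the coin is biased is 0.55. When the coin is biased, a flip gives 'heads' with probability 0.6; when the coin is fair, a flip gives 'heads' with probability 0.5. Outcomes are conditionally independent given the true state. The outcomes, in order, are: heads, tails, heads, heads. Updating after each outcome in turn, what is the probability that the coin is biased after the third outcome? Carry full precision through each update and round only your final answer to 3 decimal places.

After 'heads': P(biased) = 0.6·0.5500 / (0.6·0.5500 + 0.5·0.4500) ≈ 0.5946
After 'tails': P(biased) = 0.4·0.5946 / (0.4·0.5946 + 0.5·0.4054) ≈ 0.5399
After 'heads': P(biased) = 0.6·0.5399 / (0.6·0.5399 + 0.5·0.4601) ≈ 0.5847

0.585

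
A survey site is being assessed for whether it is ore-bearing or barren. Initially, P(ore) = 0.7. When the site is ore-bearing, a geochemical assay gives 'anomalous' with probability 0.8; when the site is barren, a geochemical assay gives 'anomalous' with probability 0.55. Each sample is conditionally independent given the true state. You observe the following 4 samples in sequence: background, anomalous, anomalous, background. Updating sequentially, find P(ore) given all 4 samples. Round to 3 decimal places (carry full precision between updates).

0.494

Each posterior becomes the prior for the next update.
After 'background': P(ore) = 0.2·0.7000 / (0.2·0.7000 + 0.45·0.3000) ≈ 0.5091
After 'anomalous': P(ore) = 0.8·0.5091 / (0.8·0.5091 + 0.55·0.4909) ≈ 0.6013
After 'anomalous': P(ore) = 0.8·0.6013 / (0.8·0.6013 + 0.55·0.3987) ≈ 0.6869
After 'background': P(ore) = 0.2·0.6869 / (0.2·0.6869 + 0.45·0.3131) ≈ 0.4937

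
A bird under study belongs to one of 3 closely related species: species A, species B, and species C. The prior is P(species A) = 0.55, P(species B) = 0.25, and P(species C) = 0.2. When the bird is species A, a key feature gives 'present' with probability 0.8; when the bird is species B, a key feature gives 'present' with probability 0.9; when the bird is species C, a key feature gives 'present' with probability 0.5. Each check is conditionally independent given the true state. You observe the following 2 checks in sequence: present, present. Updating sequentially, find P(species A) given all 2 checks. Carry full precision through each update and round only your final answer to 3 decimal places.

0.582

After 'present': normaliser = 0.8·0.5500 + 0.9·0.2500 + 0.5·0.2000; P(species A) ≈ 0.5752, P(species B) ≈ 0.2941, P(species C) ≈ 0.1307
After 'present': normaliser = 0.8·0.5752 + 0.9·0.2941 + 0.5·0.1307; P(species A) ≈ 0.5823, P(species B) ≈ 0.3350, P(species C) ≈ 0.0827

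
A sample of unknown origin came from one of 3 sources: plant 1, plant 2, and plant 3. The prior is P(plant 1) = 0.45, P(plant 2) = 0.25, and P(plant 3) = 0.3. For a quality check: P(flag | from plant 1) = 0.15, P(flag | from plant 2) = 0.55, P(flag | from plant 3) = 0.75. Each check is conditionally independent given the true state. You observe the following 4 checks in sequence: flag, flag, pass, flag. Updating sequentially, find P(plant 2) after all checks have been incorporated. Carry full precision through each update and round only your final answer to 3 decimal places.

0.362

After 'flag': normaliser = 0.15·0.4500 + 0.55·0.2500 + 0.75·0.3000; P(plant 1) ≈ 0.1570, P(plant 2) ≈ 0.3198, P(plant 3) ≈ 0.5233
After 'flag': normaliser = 0.15·0.1570 + 0.55·0.3198 + 0.75·0.5233; P(plant 1) ≈ 0.0398, P(plant 2) ≈ 0.2972, P(plant 3) ≈ 0.6631
After 'pass': normaliser = 0.85·0.0398 + 0.45·0.2972 + 0.25·0.6631; P(plant 1) ≈ 0.1015, P(plant 2) ≈ 0.4012, P(plant 3) ≈ 0.4973
After 'flag': normaliser = 0.15·0.1015 + 0.55·0.4012 + 0.75·0.4973; P(plant 1) ≈ 0.0250, P(plant 2) ≈ 0.3624, P(plant 3) ≈ 0.6126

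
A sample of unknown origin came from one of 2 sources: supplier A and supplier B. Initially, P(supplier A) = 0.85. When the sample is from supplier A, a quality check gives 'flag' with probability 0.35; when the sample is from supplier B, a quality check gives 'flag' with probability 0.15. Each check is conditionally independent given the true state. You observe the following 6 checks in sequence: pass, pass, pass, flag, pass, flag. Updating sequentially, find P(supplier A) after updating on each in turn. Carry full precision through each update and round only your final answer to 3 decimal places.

0.913

After 'pass': P(supplier A) = 0.65·0.8500 / (0.65·0.8500 + 0.85·0.1500) ≈ 0.8125
After 'pass': P(supplier A) = 0.65·0.8125 / (0.65·0.8125 + 0.85·0.1875) ≈ 0.7682
After 'pass': P(supplier A) = 0.65·0.7682 / (0.65·0.7682 + 0.85·0.2318) ≈ 0.7170
After 'flag': P(supplier A) = 0.35·0.7170 / (0.35·0.7170 + 0.15·0.2830) ≈ 0.8553
After 'pass': P(supplier A) = 0.65·0.8553 / (0.65·0.8553 + 0.85·0.1447) ≈ 0.8189
After 'flag': P(supplier A) = 0.35·0.8189 / (0.35·0.8189 + 0.15·0.1811) ≈ 0.9134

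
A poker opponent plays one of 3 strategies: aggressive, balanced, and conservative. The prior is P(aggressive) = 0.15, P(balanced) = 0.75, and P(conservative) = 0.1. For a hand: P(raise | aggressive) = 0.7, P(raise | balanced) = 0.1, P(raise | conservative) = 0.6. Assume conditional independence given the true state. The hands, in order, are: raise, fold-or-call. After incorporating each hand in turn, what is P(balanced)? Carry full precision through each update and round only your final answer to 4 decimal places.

Apply Bayes' rule sequentially, carrying P(balanced) forward.
After 'raise': normaliser = 0.7·0.1500 + 0.1·0.7500 + 0.6·0.1000; P(aggressive) ≈ 0.4375, P(balanced) ≈ 0.3125, P(conservative) ≈ 0.2500
After 'fold-or-call': normaliser = 0.3·0.4375 + 0.9·0.3125 + 0.4·0.2500; P(aggressive) ≈ 0.2561, P(balanced) ≈ 0.5488, P(conservative) ≈ 0.1951

0.5488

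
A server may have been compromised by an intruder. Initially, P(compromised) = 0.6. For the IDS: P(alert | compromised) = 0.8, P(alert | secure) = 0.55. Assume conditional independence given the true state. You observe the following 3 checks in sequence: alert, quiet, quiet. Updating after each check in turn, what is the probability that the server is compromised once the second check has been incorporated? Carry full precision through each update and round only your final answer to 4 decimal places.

0.4923

After 'alert': P(compromised) = 0.8·0.6000 / (0.8·0.6000 + 0.55·0.4000) ≈ 0.6857
After 'quiet': P(compromised) = 0.2·0.6857 / (0.2·0.6857 + 0.45·0.3143) ≈ 0.4923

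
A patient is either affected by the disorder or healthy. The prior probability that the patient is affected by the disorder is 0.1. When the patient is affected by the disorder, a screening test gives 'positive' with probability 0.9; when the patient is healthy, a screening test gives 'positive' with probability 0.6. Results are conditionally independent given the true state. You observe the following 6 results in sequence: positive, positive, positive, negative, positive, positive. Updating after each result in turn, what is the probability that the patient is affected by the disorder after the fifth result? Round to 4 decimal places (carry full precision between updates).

Apply Bayes' rule sequentially, carrying P(affected) forward.
After 'positive': P(affected) = 0.9·0.1000 / (0.9·0.1000 + 0.6·0.9000) ≈ 0.1429
After 'positive': P(affected) = 0.9·0.1429 / (0.9·0.1429 + 0.6·0.8571) ≈ 0.2000
After 'positive': P(affected) = 0.9·0.2000 / (0.9·0.2000 + 0.6·0.8000) ≈ 0.2727
After 'negative': P(affected) = 0.1·0.2727 / (0.1·0.2727 + 0.4·0.7273) ≈ 0.0857
After 'positive': P(affected) = 0.9·0.0857 / (0.9·0.0857 + 0.6·0.9143) ≈ 0.1233

0.1233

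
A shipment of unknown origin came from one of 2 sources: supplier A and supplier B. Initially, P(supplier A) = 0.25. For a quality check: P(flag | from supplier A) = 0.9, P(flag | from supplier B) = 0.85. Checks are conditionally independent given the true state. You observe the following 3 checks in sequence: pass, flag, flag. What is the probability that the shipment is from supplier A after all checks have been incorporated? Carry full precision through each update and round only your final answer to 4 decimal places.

0.1994

Each posterior becomes the prior for the next update.
After 'pass': P(supplier A) = 0.1·0.2500 / (0.1·0.2500 + 0.15·0.7500) ≈ 0.1818
After 'flag': P(supplier A) = 0.9·0.1818 / (0.9·0.1818 + 0.85·0.8182) ≈ 0.1905
After 'flag': P(supplier A) = 0.9·0.1905 / (0.9·0.1905 + 0.85·0.8095) ≈ 0.1994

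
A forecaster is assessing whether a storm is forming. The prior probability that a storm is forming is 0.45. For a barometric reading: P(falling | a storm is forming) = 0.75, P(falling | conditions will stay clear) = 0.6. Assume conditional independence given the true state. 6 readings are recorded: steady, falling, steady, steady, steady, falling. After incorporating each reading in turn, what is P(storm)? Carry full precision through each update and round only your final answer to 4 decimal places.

After 'steady': P(storm) = 0.25·0.4500 / (0.25·0.4500 + 0.4·0.5500) ≈ 0.3383
After 'falling': P(storm) = 0.75·0.3383 / (0.75·0.3383 + 0.6·0.6617) ≈ 0.3899
After 'steady': P(storm) = 0.25·0.3899 / (0.25·0.3899 + 0.4·0.6101) ≈ 0.2855
After 'steady': P(storm) = 0.25·0.2855 / (0.25·0.2855 + 0.4·0.7145) ≈ 0.1998
After 'steady': P(storm) = 0.25·0.1998 / (0.25·0.1998 + 0.4·0.8002) ≈ 0.1350
After 'falling': P(storm) = 0.75·0.1350 / (0.75·0.1350 + 0.6·0.8650) ≈ 0.1632

0.1632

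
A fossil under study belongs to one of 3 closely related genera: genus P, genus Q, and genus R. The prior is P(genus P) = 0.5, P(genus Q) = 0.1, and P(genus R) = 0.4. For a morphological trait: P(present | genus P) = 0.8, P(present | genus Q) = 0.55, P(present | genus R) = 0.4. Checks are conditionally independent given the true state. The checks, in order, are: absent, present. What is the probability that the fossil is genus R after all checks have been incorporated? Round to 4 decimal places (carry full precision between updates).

After 'absent': normaliser = 0.2·0.5000 + 0.45·0.1000 + 0.6·0.4000; P(genus P) ≈ 0.2597, P(genus Q) ≈ 0.1169, P(genus R) ≈ 0.6234
After 'present': normaliser = 0.8·0.2597 + 0.55·0.1169 + 0.4·0.6234; P(genus P) ≈ 0.3985, P(genus Q) ≈ 0.1233, P(genus R) ≈ 0.4782

0.4782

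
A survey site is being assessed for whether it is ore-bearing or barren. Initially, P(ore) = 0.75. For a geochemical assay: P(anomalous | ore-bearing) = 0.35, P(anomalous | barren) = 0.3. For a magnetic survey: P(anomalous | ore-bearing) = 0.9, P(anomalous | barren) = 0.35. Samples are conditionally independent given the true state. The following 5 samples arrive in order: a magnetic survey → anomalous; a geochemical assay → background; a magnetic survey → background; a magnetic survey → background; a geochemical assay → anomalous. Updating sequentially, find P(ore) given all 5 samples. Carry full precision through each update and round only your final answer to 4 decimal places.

After a magnetic survey='anomalous': P(ore) = 0.9·0.7500 / (0.9·0.7500 + 0.35·0.2500) ≈ 0.8852
After a geochemical assay='background': P(ore) = 0.65·0.8852 / (0.65·0.8852 + 0.7·0.1148) ≈ 0.8775
After a magnetic survey='background': P(ore) = 0.1·0.8775 / (0.1·0.8775 + 0.65·0.1225) ≈ 0.5243
After a magnetic survey='background': P(ore) = 0.1·0.5243 / (0.1·0.5243 + 0.65·0.4757) ≈ 0.1450
After a geochemical assay='anomalous': P(ore) = 0.35·0.1450 / (0.35·0.1450 + 0.3·0.8550) ≈ 0.1651

0.1651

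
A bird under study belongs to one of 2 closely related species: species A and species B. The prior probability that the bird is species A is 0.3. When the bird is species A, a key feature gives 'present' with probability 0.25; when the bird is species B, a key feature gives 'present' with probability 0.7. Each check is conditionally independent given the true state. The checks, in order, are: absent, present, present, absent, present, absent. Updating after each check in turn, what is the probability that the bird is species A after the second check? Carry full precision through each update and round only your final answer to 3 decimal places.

Each posterior becomes the prior for the next update.
After 'absent': P(species A) = 0.75·0.3000 / (0.75·0.3000 + 0.3·0.7000) ≈ 0.5172
After 'present': P(species A) = 0.25·0.5172 / (0.25·0.5172 + 0.7·0.4828) ≈ 0.2768

0.277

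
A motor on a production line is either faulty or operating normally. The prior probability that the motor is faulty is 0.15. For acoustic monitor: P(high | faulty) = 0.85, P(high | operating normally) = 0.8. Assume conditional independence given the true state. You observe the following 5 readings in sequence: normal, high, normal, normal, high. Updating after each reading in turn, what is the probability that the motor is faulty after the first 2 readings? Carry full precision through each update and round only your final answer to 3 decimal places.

After 'normal': P(faulty) = 0.15·0.1500 / (0.15·0.1500 + 0.2·0.8500) ≈ 0.1169
After 'high': P(faulty) = 0.85·0.1169 / (0.85·0.1169 + 0.8·0.8831) ≈ 0.1233

0.123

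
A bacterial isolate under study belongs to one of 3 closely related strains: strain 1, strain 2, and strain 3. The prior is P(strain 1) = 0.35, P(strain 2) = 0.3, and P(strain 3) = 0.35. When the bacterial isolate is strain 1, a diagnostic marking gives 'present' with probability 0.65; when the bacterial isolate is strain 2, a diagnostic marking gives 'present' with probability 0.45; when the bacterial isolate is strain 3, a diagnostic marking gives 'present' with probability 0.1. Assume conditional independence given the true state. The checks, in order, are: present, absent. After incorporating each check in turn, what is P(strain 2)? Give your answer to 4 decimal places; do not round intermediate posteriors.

After 'present': normaliser = 0.65·0.3500 + 0.45·0.3000 + 0.1·0.3500; P(strain 1) ≈ 0.5723, P(strain 2) ≈ 0.3396, P(strain 3) ≈ 0.0881
After 'absent': normaliser = 0.35·0.5723 + 0.55·0.3396 + 0.9·0.0881; P(strain 1) ≈ 0.4295, P(strain 2) ≈ 0.4005, P(strain 3) ≈ 0.1699

0.4005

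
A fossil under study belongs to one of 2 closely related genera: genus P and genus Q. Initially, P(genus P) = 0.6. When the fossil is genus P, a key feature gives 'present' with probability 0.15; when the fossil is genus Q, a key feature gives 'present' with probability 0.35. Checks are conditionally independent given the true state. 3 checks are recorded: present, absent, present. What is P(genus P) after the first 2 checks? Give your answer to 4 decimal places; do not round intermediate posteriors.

After 'present': P(genus P) = 0.15·0.6000 / (0.15·0.6000 + 0.35·0.4000) ≈ 0.3913
After 'absent': P(genus P) = 0.85·0.3913 / (0.85·0.3913 + 0.65·0.6087) ≈ 0.4567

0.4567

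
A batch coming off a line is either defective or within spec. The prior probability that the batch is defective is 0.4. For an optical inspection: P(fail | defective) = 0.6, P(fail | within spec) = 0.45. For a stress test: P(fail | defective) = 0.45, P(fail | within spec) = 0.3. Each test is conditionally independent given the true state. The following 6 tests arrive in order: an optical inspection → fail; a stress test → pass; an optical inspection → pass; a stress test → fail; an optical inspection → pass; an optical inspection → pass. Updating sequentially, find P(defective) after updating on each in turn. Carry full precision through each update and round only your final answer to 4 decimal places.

0.2872

After an optical inspection='fail': P(defective) = 0.6·0.4000 / (0.6·0.4000 + 0.45·0.6000) ≈ 0.4706
After a stress test='pass': P(defective) = 0.55·0.4706 / (0.55·0.4706 + 0.7·0.5294) ≈ 0.4112
After an optical inspection='pass': P(defective) = 0.4·0.4112 / (0.4·0.4112 + 0.55·0.5888) ≈ 0.3368
After a stress test='fail': P(defective) = 0.45·0.3368 / (0.45·0.3368 + 0.3·0.6632) ≈ 0.4324
After an optical inspection='pass': P(defective) = 0.4·0.4324 / (0.4·0.4324 + 0.55·0.5676) ≈ 0.3565
After an optical inspection='pass': P(defective) = 0.4·0.3565 / (0.4·0.3565 + 0.55·0.6435) ≈ 0.2872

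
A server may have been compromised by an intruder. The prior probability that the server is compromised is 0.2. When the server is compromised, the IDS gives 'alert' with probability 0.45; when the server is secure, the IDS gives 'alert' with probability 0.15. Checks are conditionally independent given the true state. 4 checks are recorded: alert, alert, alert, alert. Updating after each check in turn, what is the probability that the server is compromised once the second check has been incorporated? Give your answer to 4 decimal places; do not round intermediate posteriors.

Each posterior becomes the prior for the next update.
After 'alert': P(compromised) = 0.45·0.2000 / (0.45·0.2000 + 0.15·0.8000) ≈ 0.4286
After 'alert': P(compromised) = 0.45·0.4286 / (0.45·0.4286 + 0.15·0.5714) ≈ 0.6923

0.6923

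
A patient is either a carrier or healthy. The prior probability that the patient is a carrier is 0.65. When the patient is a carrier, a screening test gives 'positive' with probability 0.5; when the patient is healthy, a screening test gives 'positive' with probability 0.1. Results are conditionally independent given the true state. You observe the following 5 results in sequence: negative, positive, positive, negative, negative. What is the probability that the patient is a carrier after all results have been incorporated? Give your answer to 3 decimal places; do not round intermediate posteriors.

After 'negative': P(carrier) = 0.5·0.6500 / (0.5·0.6500 + 0.9·0.3500) ≈ 0.5078
After 'positive': P(carrier) = 0.5·0.5078 / (0.5·0.5078 + 0.1·0.4922) ≈ 0.8376
After 'positive': P(carrier) = 0.5·0.8376 / (0.5·0.8376 + 0.1·0.1624) ≈ 0.9627
After 'negative': P(carrier) = 0.5·0.9627 / (0.5·0.9627 + 0.9·0.0373) ≈ 0.9348
After 'negative': P(carrier) = 0.5·0.9348 / (0.5·0.9348 + 0.9·0.0652) ≈ 0.8884

0.888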